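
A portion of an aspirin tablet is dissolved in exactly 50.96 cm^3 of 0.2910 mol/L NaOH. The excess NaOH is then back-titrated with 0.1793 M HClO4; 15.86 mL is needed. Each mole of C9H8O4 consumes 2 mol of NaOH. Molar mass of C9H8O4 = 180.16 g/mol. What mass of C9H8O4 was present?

1.08 g

Total n(NaOH) added = 0.2910 x 0.05096 = 0.01483 mol.
n(HClO4) used = 0.1793 x 0.01586 = 0.002844 mol, which equals the excess n(NaOH).
So n(NaOH) consumed by the sample = 0.01483 - 0.002844 = 0.01199 mol.
n(C9H8O4) = 0.01199 / 2 = 0.005993 mol.
mass = 0.005993 mol x 180.16 g/mol = 1.08 g.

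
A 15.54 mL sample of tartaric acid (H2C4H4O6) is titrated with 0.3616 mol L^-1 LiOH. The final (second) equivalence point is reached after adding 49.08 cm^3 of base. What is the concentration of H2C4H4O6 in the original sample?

0.571 M

n(LiOH) = 0.3616 x 0.04908 = 0.01775 mol.
At the final (second) equivalence point, 2 mol OH^- react per mol H2C4H4O6, so n(H2C4H4O6) = 0.01775 / 2 = 0.008874 mol.
[H2C4H4O6] = 0.008874 / 0.01554 L = 0.571 M.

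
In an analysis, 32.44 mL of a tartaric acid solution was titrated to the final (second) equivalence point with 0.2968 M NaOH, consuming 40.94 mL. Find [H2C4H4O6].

n(NaOH) = 0.2968 x 0.04094 = 0.01215 mol.
At the final (second) equivalence point, 2 mol OH^- react per mol H2C4H4O6, so n(H2C4H4O6) = 0.01215 / 2 = 0.006075 mol.
[H2C4H4O6] = 0.006075 / 0.03244 L = 0.187 M.

0.187 M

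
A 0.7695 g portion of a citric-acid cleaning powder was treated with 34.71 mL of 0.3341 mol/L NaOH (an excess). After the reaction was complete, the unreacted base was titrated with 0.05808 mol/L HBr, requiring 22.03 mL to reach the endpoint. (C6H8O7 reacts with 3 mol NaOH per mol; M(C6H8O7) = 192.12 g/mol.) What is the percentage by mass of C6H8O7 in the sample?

Total n(NaOH) added = 0.3341 x 0.03471 = 0.01160 mol.
n(HBr) used = 0.05808 x 0.02203 = 0.001280 mol, which equals the excess n(NaOH).
So n(NaOH) consumed by the sample = 0.01160 - 0.001280 = 0.01032 mol.
n(C6H8O7) = 0.01032 / 3 = 0.003439 mol.
mass C6H8O7 = 0.003439 x 192.12 = 0.6607 g, so %C6H8O7 = 0.6607/0.7695 x 100 = 85.9%.

85.9%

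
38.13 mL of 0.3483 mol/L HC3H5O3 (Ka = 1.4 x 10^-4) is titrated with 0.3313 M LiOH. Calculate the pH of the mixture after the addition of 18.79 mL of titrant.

3.80

Initial n(HC3H5O3) = 0.3483 x 0.03813 = 0.01328 mol.
n(LiOH) added = 0.3313 x 0.01879 = 0.006225 mol, converting that many moles of HC3H5O3 to C3H5O3-.
Remaining n(HC3H5O3) = 0.007056 mol; n(C3H5O3-) = 0.006225 mol.
By Henderson-Hasselbalch, pH = pKa + log([A^-]/[HA]) = 3.85 + log(0.006225/0.007056) = 3.85 + (-0.05) = 3.80.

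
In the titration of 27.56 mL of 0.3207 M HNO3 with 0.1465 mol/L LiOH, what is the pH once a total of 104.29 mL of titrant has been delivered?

n(acid) = 0.3207 x 0.02756 = 0.008838 mol; n(LiOH) added = 0.1465 x 0.1043 = 0.01528 mol.
Base is in excess by 0.01528 - 0.008838 = 0.006440 mol in a total volume of 0.1318 L.
[OH^-] = 0.006440/0.1318 = 0.04884 M, so pOH = 1.31 and pH = 14.00 - 1.31 = 12.69.

12.69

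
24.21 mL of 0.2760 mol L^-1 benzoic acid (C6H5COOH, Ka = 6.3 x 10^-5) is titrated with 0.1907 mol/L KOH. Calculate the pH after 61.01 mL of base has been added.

n(acid) = 0.2760 x 0.02421 = 0.006682 mol; n(KOH) added = 0.1907 x 0.06101 = 0.01163 mol.
Base is in excess by 0.01163 - 0.006682 = 0.004953 mol in a total volume of 0.08522 L.
[OH^-] = 0.004953/0.08522 = 0.05812 M, so pOH = 1.24 and pH = 14.00 - 1.24 = 12.76.

12.76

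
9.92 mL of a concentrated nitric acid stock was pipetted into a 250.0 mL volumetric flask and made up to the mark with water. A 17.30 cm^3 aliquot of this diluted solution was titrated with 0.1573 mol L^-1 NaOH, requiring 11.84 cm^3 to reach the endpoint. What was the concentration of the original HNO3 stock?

2.71 M

n(NaOH) = 0.1573 x 0.01184 = 0.001862 mol.
n(HNO3) in the aliquot = 0.001862 mol.
[diluted HNO3] = 0.001862 / 0.01730 = 0.1077 M.
Dilution factor = 250.0/9.920 = 25.20, so [stock] = 0.1077 x 25.20 = 2.71 M.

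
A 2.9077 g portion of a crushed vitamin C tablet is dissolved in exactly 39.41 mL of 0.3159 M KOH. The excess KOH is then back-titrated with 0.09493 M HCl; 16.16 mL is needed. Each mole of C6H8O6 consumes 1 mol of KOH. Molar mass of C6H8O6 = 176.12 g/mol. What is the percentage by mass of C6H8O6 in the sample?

66.1%

Total n(KOH) added = 0.3159 x 0.03941 = 0.01245 mol.
n(HCl) used = 0.09493 x 0.01616 = 0.001534 mol, which equals the excess n(KOH).
So n(KOH) consumed by the sample = 0.01245 - 0.001534 = 0.01092 mol.
n(C6H8O6) = 0.01092 / 1 = 0.01092 mol.
mass C6H8O6 = 0.01092 x 176.12 = 1.922 g, so %C6H8O6 = 1.922/2.9077 x 100 = 66.1%.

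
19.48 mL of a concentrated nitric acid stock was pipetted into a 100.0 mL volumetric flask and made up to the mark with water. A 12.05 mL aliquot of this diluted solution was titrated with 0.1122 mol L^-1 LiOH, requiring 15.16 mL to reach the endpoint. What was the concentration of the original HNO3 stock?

n(LiOH) = 0.1122 x 0.01516 = 0.001701 mol.
n(HNO3) in the aliquot = 0.001701 mol.
[diluted HNO3] = 0.001701 / 0.01205 = 0.1412 M.
Dilution factor = 100.0/19.48 = 5.133, so [stock] = 0.1412 x 5.133 = 0.725 M.

0.725 M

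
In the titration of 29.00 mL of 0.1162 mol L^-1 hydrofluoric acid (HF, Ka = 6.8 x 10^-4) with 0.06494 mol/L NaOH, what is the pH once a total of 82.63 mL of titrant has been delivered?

n(acid) = 0.1162 x 0.02900 = 0.003370 mol; n(NaOH) added = 0.06494 x 0.08263 = 0.005366 mol.
Base is in excess by 0.005366 - 0.003370 = 0.001996 mol in a total volume of 0.1116 L.
[OH^-] = 0.001996/0.1116 = 0.01788 M, so pOH = 1.75 and pH = 14.00 - 1.75 = 12.25.

12.25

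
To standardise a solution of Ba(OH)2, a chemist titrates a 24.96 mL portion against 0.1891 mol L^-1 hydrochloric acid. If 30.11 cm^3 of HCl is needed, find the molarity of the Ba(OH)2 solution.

0.114 M

n(HCl) delivered = 0.1891 x 0.03011 = 0.005694 mol.
The reaction is 1 Ba(OH)2 + 2 HCl, so n(Ba(OH)2) = 0.005694 x 1/2 = 0.002847 mol.
[Ba(OH)2] = 0.002847 mol / 0.02496 L = 0.114 M.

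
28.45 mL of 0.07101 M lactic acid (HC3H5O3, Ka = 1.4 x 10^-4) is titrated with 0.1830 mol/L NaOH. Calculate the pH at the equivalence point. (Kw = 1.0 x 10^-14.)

8.28

n(HC3H5O3) = 0.07101 x 0.02845 = 0.002020 mol; V(NaOH) at equivalence = 0.002020/0.1830 = 0.01104 L.
At equivalence all the acid is converted to C3H5O3-; total volume = 0.02845 + 0.01104 = 0.03949 L, so [C3H5O3-] = 0.002020/0.03949 = 0.05116 M.
Kb = Kw/Ka = 1.0e-14 / 1.4 x 10^-4 = 7.14e-11.
[OH^-] = sqrt(Kb x [C3H5O3-]) = sqrt(7.14e-11 x 0.05116) = 1.91e-6 M.
pOH = 5.72, so pH = 14.00 - 5.72 = 8.28.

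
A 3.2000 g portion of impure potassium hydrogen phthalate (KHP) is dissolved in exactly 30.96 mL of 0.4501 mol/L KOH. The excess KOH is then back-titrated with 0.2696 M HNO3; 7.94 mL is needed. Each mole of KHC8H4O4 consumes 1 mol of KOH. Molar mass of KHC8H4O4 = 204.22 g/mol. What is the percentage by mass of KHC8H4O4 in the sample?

75.3%

Total n(KOH) added = 0.4501 x 0.03096 = 0.01394 mol.
n(HNO3) used = 0.2696 x 0.007940 = 0.002141 mol, which equals the excess n(KOH).
So n(KOH) consumed by the sample = 0.01394 - 0.002141 = 0.01179 mol.
n(KHC8H4O4) = 0.01179 / 1 = 0.01179 mol.
mass KHC8H4O4 = 0.01179 x 204.22 = 2.409 g, so %KHC8H4O4 = 2.409/3.2000 x 100 = 75.3%.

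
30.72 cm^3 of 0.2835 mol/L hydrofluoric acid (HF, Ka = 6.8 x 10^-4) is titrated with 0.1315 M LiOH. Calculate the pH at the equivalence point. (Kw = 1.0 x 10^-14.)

8.06

n(HF) = 0.2835 x 0.03072 = 0.008709 mol; V(LiOH) at equivalence = 0.008709/0.1315 = 0.06623 L.
At equivalence all the acid is converted to F-; total volume = 0.03072 + 0.06623 = 0.09695 L, so [F-] = 0.008709/0.09695 = 0.08983 M.
Kb = Kw/Ka = 1.0e-14 / 6.8 x 10^-4 = 1.47e-11.
[OH^-] = sqrt(Kb x [F-]) = sqrt(1.47e-11 x 0.08983) = 1.15e-6 M.
pOH = 5.94, so pH = 14.00 - 5.94 = 8.06.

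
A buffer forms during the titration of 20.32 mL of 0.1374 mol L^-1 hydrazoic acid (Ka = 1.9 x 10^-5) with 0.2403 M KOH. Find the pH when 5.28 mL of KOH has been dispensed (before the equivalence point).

4.64

Initial n(HN3) = 0.1374 x 0.02032 = 0.002792 mol.
n(KOH) added = 0.2403 x 0.005280 = 0.001269 mol, converting that many moles of HN3 to N3-.
Remaining n(HN3) = 0.001523 mol; n(N3-) = 0.001269 mol.
By Henderson-Hasselbalch, pH = pKa + log([A^-]/[HA]) = 4.72 + log(0.001269/0.001523) = 4.72 + (-0.08) = 4.64.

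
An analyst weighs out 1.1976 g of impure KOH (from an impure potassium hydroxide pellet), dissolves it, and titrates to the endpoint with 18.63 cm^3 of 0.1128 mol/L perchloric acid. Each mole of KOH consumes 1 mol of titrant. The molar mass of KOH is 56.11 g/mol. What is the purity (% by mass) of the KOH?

9.85%

n(HClO4) = 0.1128 x 0.01863 = 0.002101 mol.
n(KOH) = 0.002101 / 1 = 0.002101 mol.
mass of KOH = 0.002101 x 56.11 = 0.1179 g.
% purity = 0.1179 / 1.1976 x 100 = 9.85%.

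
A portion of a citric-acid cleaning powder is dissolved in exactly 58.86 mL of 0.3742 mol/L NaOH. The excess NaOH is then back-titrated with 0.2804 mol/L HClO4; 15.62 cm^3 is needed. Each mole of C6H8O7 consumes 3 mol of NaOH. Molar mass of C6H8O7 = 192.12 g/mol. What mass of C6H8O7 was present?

Total n(NaOH) added = 0.3742 x 0.05886 = 0.02203 mol.
n(HClO4) used = 0.2804 x 0.01562 = 0.004380 mol, which equals the excess n(NaOH).
So n(NaOH) consumed by the sample = 0.02203 - 0.004380 = 0.01765 mol.
n(C6H8O7) = 0.01765 / 3 = 0.005882 mol.
mass = 0.005882 mol x 192.12 g/mol = 1.13 g.

1.13 g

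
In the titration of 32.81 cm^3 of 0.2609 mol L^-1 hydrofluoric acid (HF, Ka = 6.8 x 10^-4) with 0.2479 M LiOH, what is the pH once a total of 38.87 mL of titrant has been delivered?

n(acid) = 0.2609 x 0.03281 = 0.008560 mol; n(LiOH) added = 0.2479 x 0.03887 = 0.009636 mol.
Base is in excess by 0.009636 - 0.008560 = 0.001076 mol in a total volume of 0.07168 L.
[OH^-] = 0.001076/0.07168 = 0.01501 M, so pOH = 1.82 and pH = 14.00 - 1.82 = 12.18.

12.18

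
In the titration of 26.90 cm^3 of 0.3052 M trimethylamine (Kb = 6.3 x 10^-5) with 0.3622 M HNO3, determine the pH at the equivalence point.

5.29

n((CH3)3N) = 0.3052 x 0.02690 = 0.008210 mol; V(HNO3) at equivalence = 0.008210/0.3622 = 0.02267 L.
At equivalence the base is fully converted to (CH3)3NH+; total volume = 0.04957 L, so [(CH3)3NH+] = 0.008210/0.04957 = 0.1656 M.
Ka((CH3)3NH+) = Kw/Kb = 1.0e-14 / 6.3 x 10^-5 = 1.59e-10.
[H^+] = sqrt(Ka x [(CH3)3NH+]) = sqrt(1.59e-10 x 0.1656) = 5.13e-6 M.
pH = -log(5.13e-6) = 5.29.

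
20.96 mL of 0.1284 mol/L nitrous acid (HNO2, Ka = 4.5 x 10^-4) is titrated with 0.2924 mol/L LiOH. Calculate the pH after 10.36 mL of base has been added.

n(acid) = 0.1284 x 0.02096 = 0.002691 mol; n(LiOH) added = 0.2924 x 0.01036 = 0.003029 mol.
Base is in excess by 0.003029 - 0.002691 = 0.0003380 mol in a total volume of 0.03132 L.
[OH^-] = 0.0003380/0.03132 = 0.01079 M, so pOH = 1.97 and pH = 14.00 - 1.97 = 12.03.

12.03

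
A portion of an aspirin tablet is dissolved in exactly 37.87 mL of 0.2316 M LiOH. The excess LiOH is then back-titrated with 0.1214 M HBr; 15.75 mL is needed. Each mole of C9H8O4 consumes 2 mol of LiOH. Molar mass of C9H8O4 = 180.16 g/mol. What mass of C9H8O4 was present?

Total n(LiOH) added = 0.2316 x 0.03787 = 0.008771 mol.
n(HBr) used = 0.1214 x 0.01575 = 0.001912 mol, which equals the excess n(LiOH).
So n(LiOH) consumed by the sample = 0.008771 - 0.001912 = 0.006859 mol.
n(C9H8O4) = 0.006859 / 2 = 0.003429 mol.
mass = 0.003429 mol x 180.16 g/mol = 0.618 g.

0.618 g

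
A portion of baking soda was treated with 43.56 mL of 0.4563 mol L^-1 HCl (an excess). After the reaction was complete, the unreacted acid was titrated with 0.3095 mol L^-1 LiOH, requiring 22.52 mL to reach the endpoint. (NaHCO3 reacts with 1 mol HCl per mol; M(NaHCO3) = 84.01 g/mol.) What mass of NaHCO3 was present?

Total n(HCl) added = 0.4563 x 0.04356 = 0.01988 mol.
n(LiOH) used = 0.3095 x 0.02252 = 0.006970 mol, which equals the excess n(HCl).
So n(HCl) consumed by the sample = 0.01988 - 0.006970 = 0.01291 mol.
n(NaHCO3) = 0.01291 / 1 = 0.01291 mol.
mass = 0.01291 mol x 84.01 g/mol = 1.08 g.

1.08 g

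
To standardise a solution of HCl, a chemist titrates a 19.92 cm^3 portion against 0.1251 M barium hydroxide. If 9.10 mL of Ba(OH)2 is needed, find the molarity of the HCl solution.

0.114 M

n(Ba(OH)2) delivered = 0.1251 x 0.009100 = 0.001138 mol.
The reaction is 2 HCl + 1 Ba(OH)2, so n(HCl) = 0.001138 x 2/1 = 0.002277 mol.
[HCl] = 0.002277 mol / 0.01992 L = 0.114 M.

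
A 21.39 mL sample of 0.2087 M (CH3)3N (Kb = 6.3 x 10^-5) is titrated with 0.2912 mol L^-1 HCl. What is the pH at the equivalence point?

n((CH3)3N) = 0.2087 x 0.02139 = 0.004464 mol; V(HCl) at equivalence = 0.004464/0.2912 = 0.01533 L.
At equivalence the base is fully converted to (CH3)3NH+; total volume = 0.03672 L, so [(CH3)3NH+] = 0.004464/0.03672 = 0.1216 M.
Ka((CH3)3NH+) = Kw/Kb = 1.0e-14 / 6.3 x 10^-5 = 1.59e-10.
[H^+] = sqrt(Ka x [(CH3)3NH+]) = sqrt(1.59e-10 x 0.1216) = 4.39e-6 M.
pH = -log(4.39e-6) = 5.36.

5.36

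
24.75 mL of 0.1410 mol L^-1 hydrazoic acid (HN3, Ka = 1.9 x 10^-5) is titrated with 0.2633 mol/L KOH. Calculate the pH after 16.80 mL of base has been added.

12.35

n(acid) = 0.1410 x 0.02475 = 0.003490 mol; n(KOH) added = 0.2633 x 0.01680 = 0.004423 mol.
Base is in excess by 0.004423 - 0.003490 = 0.0009337 mol in a total volume of 0.04155 L.
[OH^-] = 0.0009337/0.04155 = 0.02247 M, so pOH = 1.65 and pH = 14.00 - 1.65 = 12.35.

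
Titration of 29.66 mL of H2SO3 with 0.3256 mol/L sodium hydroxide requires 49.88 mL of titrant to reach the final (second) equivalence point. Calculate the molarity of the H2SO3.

n(NaOH) = 0.3256 x 0.04988 = 0.01624 mol.
At the final (second) equivalence point, 2 mol OH^- react per mol H2SO3, so n(H2SO3) = 0.01624 / 2 = 0.008120 mol.
[H2SO3] = 0.008120 / 0.02966 L = 0.274 M.

0.274 M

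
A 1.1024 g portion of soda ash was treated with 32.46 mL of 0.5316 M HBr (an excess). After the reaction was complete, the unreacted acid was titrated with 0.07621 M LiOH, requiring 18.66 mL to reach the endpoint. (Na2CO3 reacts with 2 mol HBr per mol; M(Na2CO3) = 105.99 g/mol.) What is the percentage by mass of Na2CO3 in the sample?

Total n(HBr) added = 0.5316 x 0.03246 = 0.01726 mol.
n(LiOH) used = 0.07621 x 0.01866 = 0.001422 mol, which equals the excess n(HBr).
So n(HBr) consumed by the sample = 0.01726 - 0.001422 = 0.01583 mol.
n(Na2CO3) = 0.01583 / 2 = 0.007917 mol.
mass Na2CO3 = 0.007917 x 105.99 = 0.8391 g, so %Na2CO3 = 0.8391/1.1024 x 100 = 76.1%.

76.1%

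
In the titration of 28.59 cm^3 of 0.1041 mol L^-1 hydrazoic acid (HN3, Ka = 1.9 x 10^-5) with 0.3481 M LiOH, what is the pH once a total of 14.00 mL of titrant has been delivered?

n(acid) = 0.1041 x 0.02859 = 0.002976 mol; n(LiOH) added = 0.3481 x 0.01400 = 0.004873 mol.
Base is in excess by 0.004873 - 0.002976 = 0.001897 mol in a total volume of 0.04259 L.
[OH^-] = 0.001897/0.04259 = 0.04455 M, so pOH = 1.35 and pH = 14.00 - 1.35 = 12.65.

12.65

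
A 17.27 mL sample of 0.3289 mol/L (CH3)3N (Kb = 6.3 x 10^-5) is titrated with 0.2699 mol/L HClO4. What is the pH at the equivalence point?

n((CH3)3N) = 0.3289 x 0.01727 = 0.005680 mol; V(HClO4) at equivalence = 0.005680/0.2699 = 0.02105 L.
At equivalence the base is fully converted to (CH3)3NH+; total volume = 0.03832 L, so [(CH3)3NH+] = 0.005680/0.03832 = 0.1482 M.
Ka((CH3)3NH+) = Kw/Kb = 1.0e-14 / 6.3 x 10^-5 = 1.59e-10.
[H^+] = sqrt(Ka x [(CH3)3NH+]) = sqrt(1.59e-10 x 0.1482) = 4.85e-6 M.
pH = -log(4.85e-6) = 5.31.

5.31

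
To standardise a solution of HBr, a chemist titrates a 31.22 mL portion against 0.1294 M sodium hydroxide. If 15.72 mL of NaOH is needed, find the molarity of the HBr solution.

n(NaOH) delivered = 0.1294 x 0.01572 = 0.002034 mol.
For a 1:1 reaction, n(HBr) = 0.002034 mol.
[HBr] = 0.002034 mol / 0.03122 L = 0.0652 M.

0.0652 M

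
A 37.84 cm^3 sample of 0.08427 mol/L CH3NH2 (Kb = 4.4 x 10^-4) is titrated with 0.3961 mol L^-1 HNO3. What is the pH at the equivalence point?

n(CH3NH2) = 0.08427 x 0.03784 = 0.003189 mol; V(HNO3) at equivalence = 0.003189/0.3961 = 0.008050 L.
At equivalence the base is fully converted to CH3NH3+; total volume = 0.04589 L, so [CH3NH3+] = 0.003189/0.04589 = 0.06949 M.
Ka(CH3NH3+) = Kw/Kb = 1.0e-14 / 4.4 x 10^-4 = 2.27e-11.
[H^+] = sqrt(Ka x [CH3NH3+]) = sqrt(2.27e-11 x 0.06949) = 1.26e-6 M.
pH = -log(1.26e-6) = 5.90.

5.90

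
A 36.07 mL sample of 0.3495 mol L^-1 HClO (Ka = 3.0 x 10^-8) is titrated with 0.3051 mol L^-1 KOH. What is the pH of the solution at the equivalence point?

n(HClO) = 0.3495 x 0.03607 = 0.01261 mol; V(KOH) at equivalence = 0.01261/0.3051 = 0.04132 L.
At equivalence all the acid is converted to ClO-; total volume = 0.03607 + 0.04132 = 0.07739 L, so [ClO-] = 0.01261/0.07739 = 0.1629 M.
Kb = Kw/Ka = 1.0e-14 / 3.0 x 10^-8 = 3.33e-7.
[OH^-] = sqrt(Kb x [ClO-]) = sqrt(3.33e-7 x 0.1629) = 0.000233 M.
pOH = 3.63, so pH = 14.00 - 3.63 = 10.37.

10.37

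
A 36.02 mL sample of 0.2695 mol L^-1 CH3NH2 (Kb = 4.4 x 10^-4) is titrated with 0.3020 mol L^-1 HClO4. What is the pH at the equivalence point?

n(CH3NH2) = 0.2695 x 0.03602 = 0.009707 mol; V(HClO4) at equivalence = 0.009707/0.3020 = 0.03214 L.
At equivalence the base is fully converted to CH3NH3+; total volume = 0.06816 L, so [CH3NH3+] = 0.009707/0.06816 = 0.1424 M.
Ka(CH3NH3+) = Kw/Kb = 1.0e-14 / 4.4 x 10^-4 = 2.27e-11.
[H^+] = sqrt(Ka x [CH3NH3+]) = sqrt(2.27e-11 x 0.1424) = 1.80e-6 M.
pH = -log(1.80e-6) = 5.74.

5.74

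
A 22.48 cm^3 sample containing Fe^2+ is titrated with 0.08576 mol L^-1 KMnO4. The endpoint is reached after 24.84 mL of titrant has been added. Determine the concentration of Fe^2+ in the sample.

n(KMnO4) = 0.08576 x 0.02484 = 0.002130 mol.
From the balanced equation, 1 mol KMnO4 reacts with 5 mol Fe^2+, so n(Fe^2+) = 0.002130 x 5/1 = 0.01065 mol.
[Fe^2+] = 0.01065 / 0.02248 L = 0.474 M.

0.474 M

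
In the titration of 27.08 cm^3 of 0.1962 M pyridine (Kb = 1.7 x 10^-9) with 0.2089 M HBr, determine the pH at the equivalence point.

3.11

n(C5H5N) = 0.1962 x 0.02708 = 0.005313 mol; V(HBr) at equivalence = 0.005313/0.2089 = 0.02543 L.
At equivalence the base is fully converted to C5H5NH+; total volume = 0.05251 L, so [C5H5NH+] = 0.005313/0.05251 = 0.1012 M.
Ka(C5H5NH+) = Kw/Kb = 1.0e-14 / 1.7 x 10^-9 = 5.88e-6.
[H^+] = sqrt(Ka x [C5H5NH+]) = sqrt(5.88e-6 x 0.1012) = 0.000771 M.
pH = -log(0.000771) = 3.11.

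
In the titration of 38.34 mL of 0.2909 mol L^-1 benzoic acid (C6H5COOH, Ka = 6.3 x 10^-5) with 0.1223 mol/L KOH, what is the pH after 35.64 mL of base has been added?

4.01

Initial n(C6H5COOH) = 0.2909 x 0.03834 = 0.01115 mol.
n(KOH) added = 0.1223 x 0.03564 = 0.004359 mol, converting that many moles of C6H5COOH to C6H5COO-.
Remaining n(C6H5COOH) = 0.006794 mol; n(C6H5COO-) = 0.004359 mol.
By Henderson-Hasselbalch, pH = pKa + log([A^-]/[HA]) = 4.20 + log(0.004359/0.006794) = 4.20 + (-0.19) = 4.01.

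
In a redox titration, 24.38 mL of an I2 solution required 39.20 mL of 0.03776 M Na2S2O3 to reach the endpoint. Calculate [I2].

n(Na2S2O3) = 0.03776 x 0.03920 = 0.001480 mol.
From the balanced equation, 2 mol Na2S2O3 reacts with 1 mol I2, so n(I2) = 0.001480 x 1/2 = 0.0007401 mol.
[I2] = 0.0007401 / 0.02438 L = 0.0304 M.

0.0304 M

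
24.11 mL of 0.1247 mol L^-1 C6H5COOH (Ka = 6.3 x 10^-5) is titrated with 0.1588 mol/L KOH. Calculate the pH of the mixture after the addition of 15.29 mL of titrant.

Initial n(C6H5COOH) = 0.1247 x 0.02411 = 0.003007 mol.
n(KOH) added = 0.1588 x 0.01529 = 0.002428 mol, converting that many moles of C6H5COOH to C6H5COO-.
Remaining n(C6H5COOH) = 0.0005785 mol; n(C6H5COO-) = 0.002428 mol.
By Henderson-Hasselbalch, pH = pKa + log([A^-]/[HA]) = 4.20 + log(0.002428/0.0005785) = 4.20 + (+0.62) = 4.82.

4.82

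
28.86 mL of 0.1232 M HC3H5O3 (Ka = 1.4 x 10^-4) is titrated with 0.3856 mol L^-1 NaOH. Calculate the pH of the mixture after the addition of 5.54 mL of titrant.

Initial n(HC3H5O3) = 0.1232 x 0.02886 = 0.003556 mol.
n(NaOH) added = 0.3856 x 0.005540 = 0.002136 mol, converting that many moles of HC3H5O3 to C3H5O3-.
Remaining n(HC3H5O3) = 0.001419 mol; n(C3H5O3-) = 0.002136 mol.
By Henderson-Hasselbalch, pH = pKa + log([A^-]/[HA]) = 3.85 + log(0.002136/0.001419) = 3.85 + (+0.18) = 4.03.

4.03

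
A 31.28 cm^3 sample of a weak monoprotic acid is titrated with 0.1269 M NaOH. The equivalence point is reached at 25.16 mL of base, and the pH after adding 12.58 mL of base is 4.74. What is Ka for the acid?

1.8 x 10^-5

12.58 mL is half of the equivalence volume, so this is the half-equivalence point where [HA] = [A^-].
At half-equivalence pH = pKa, so pKa = 4.74.
Ka = 10^(-4.74) = 1.8 x 10^-5.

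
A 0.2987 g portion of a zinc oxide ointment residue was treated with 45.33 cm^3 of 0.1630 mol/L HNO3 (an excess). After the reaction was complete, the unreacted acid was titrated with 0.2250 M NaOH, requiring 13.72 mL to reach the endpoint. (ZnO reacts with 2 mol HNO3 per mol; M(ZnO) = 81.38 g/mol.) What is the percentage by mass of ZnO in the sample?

Total n(HNO3) added = 0.1630 x 0.04533 = 0.007389 mol.
n(NaOH) used = 0.2250 x 0.01372 = 0.003087 mol, which equals the excess n(HNO3).
So n(HNO3) consumed by the sample = 0.007389 - 0.003087 = 0.004302 mol.
n(ZnO) = 0.004302 / 2 = 0.002151 mol.
mass ZnO = 0.002151 x 81.38 = 0.1750 g, so %ZnO = 0.1750/0.2987 x 100 = 58.6%.

58.6%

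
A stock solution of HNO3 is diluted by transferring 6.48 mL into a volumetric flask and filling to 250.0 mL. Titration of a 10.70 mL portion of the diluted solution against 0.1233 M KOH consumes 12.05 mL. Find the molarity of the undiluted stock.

n(KOH) = 0.1233 x 0.01205 = 0.001486 mol.
n(HNO3) in the aliquot = 0.001486 mol.
[diluted HNO3] = 0.001486 / 0.01070 = 0.1389 M.
Dilution factor = 250.0/6.480 = 38.58, so [stock] = 0.1389 x 38.58 = 5.36 M.

5.36 M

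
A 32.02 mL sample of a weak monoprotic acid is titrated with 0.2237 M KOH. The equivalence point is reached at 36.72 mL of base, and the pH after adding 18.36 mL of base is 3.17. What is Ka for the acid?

18.36 mL is half of the equivalence volume, so this is the half-equivalence point where [HA] = [A^-].
At half-equivalence pH = pKa, so pKa = 3.17.
Ka = 10^(-3.17) = 6.8 x 10^-4.

6.8 x 10^-4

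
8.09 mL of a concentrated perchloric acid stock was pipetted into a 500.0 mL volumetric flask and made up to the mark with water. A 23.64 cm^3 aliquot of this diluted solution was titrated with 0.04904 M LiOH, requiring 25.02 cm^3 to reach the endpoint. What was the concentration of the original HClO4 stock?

3.21 M

n(LiOH) = 0.04904 x 0.02502 = 0.001227 mol.
n(HClO4) in the aliquot = 0.001227 mol.
[diluted HClO4] = 0.001227 / 0.02364 = 0.05190 M.
Dilution factor = 500.0/8.090 = 61.80, so [stock] = 0.05190 x 61.80 = 3.21 M.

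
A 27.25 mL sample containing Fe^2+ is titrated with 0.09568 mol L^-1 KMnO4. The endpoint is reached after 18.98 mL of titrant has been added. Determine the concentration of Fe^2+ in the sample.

n(KMnO4) = 0.09568 x 0.01898 = 0.001816 mol.
From the balanced equation, 1 mol KMnO4 reacts with 5 mol Fe^2+, so n(Fe^2+) = 0.001816 x 5/1 = 0.009080 mol.
[Fe^2+] = 0.009080 / 0.02725 L = 0.333 M.

0.333 M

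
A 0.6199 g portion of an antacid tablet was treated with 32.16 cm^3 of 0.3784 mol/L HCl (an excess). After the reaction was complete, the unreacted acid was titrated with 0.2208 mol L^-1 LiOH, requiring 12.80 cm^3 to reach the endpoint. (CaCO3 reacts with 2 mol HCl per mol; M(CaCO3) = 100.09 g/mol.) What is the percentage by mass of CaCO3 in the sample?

Total n(HCl) added = 0.3784 x 0.03216 = 0.01217 mol.
n(LiOH) used = 0.2208 x 0.01280 = 0.002826 mol, which equals the excess n(HCl).
So n(HCl) consumed by the sample = 0.01217 - 0.002826 = 0.009343 mol.
n(CaCO3) = 0.009343 / 2 = 0.004672 mol.
mass CaCO3 = 0.004672 x 100.09 = 0.4676 g, so %CaCO3 = 0.4676/0.6199 x 100 = 75.4%.

75.4%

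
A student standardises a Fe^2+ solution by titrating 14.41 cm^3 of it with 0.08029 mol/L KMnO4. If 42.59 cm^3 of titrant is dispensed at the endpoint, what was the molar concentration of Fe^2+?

1.19 M

n(KMnO4) = 0.08029 x 0.04259 = 0.003420 mol.
From the balanced equation, 1 mol KMnO4 reacts with 5 mol Fe^2+, so n(Fe^2+) = 0.003420 x 5/1 = 0.01710 mol.
[Fe^2+] = 0.01710 / 0.01441 L = 1.19 M.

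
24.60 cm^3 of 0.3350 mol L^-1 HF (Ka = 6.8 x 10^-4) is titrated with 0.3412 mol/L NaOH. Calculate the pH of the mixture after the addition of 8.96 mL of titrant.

2.94

Initial n(HF) = 0.3350 x 0.02460 = 0.008241 mol.
n(NaOH) added = 0.3412 x 0.008960 = 0.003057 mol, converting that many moles of HF to F-.
Remaining n(HF) = 0.005184 mol; n(F-) = 0.003057 mol.
By Henderson-Hasselbalch, pH = pKa + log([A^-]/[HA]) = 3.17 + log(0.003057/0.005184) = 3.17 + (-0.23) = 2.94.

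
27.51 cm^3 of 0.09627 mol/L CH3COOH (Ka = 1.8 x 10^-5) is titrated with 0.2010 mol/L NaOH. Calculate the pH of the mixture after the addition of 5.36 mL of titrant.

4.58

Initial n(CH3COOH) = 0.09627 x 0.02751 = 0.002648 mol.
n(NaOH) added = 0.2010 x 0.005360 = 0.001077 mol, converting that many moles of CH3COOH to CH3COO-.
Remaining n(CH3COOH) = 0.001571 mol; n(CH3COO-) = 0.001077 mol.
By Henderson-Hasselbalch, pH = pKa + log([A^-]/[HA]) = 4.74 + log(0.001077/0.001571) = 4.74 + (-0.16) = 4.58.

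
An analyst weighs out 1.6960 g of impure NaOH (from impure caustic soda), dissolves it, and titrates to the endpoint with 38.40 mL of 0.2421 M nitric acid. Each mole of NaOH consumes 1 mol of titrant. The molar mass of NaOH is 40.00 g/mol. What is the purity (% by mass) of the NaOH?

21.9%

n(HNO3) = 0.2421 x 0.03840 = 0.009297 mol.
n(NaOH) = 0.009297 / 1 = 0.009297 mol.
mass of NaOH = 0.009297 x 40.00 = 0.3719 g.
% purity = 0.3719 / 1.6960 x 100 = 21.9%.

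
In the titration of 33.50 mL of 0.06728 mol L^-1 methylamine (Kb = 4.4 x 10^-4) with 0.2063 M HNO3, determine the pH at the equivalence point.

5.97

n(CH3NH2) = 0.06728 x 0.03350 = 0.002254 mol; V(HNO3) at equivalence = 0.002254/0.2063 = 0.01093 L.
At equivalence the base is fully converted to CH3NH3+; total volume = 0.04443 L, so [CH3NH3+] = 0.002254/0.04443 = 0.05073 M.
Ka(CH3NH3+) = Kw/Kb = 1.0e-14 / 4.4 x 10^-4 = 2.27e-11.
[H^+] = sqrt(Ka x [CH3NH3+]) = sqrt(2.27e-11 x 0.05073) = 1.07e-6 M.
pH = -log(1.07e-6) = 5.97.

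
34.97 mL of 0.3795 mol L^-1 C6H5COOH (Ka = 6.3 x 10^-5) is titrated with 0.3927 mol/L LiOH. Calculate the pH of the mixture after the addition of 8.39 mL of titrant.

Initial n(C6H5COOH) = 0.3795 x 0.03497 = 0.01327 mol.
n(LiOH) added = 0.3927 x 0.008390 = 0.003295 mol, converting that many moles of C6H5COOH to C6H5COO-.
Remaining n(C6H5COOH) = 0.009976 mol; n(C6H5COO-) = 0.003295 mol.
By Henderson-Hasselbalch, pH = pKa + log([A^-]/[HA]) = 4.20 + log(0.003295/0.009976) = 4.20 + (-0.48) = 3.72.

3.72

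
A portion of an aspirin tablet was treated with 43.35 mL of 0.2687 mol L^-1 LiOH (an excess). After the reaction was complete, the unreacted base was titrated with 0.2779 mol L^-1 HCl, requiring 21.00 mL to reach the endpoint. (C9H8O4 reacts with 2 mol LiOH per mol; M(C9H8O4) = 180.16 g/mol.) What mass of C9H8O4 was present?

Total n(LiOH) added = 0.2687 x 0.04335 = 0.01165 mol.
n(HCl) used = 0.2779 x 0.02100 = 0.005836 mol, which equals the excess n(LiOH).
So n(LiOH) consumed by the sample = 0.01165 - 0.005836 = 0.005812 mol.
n(C9H8O4) = 0.005812 / 2 = 0.002906 mol.
mass = 0.002906 mol x 180.16 g/mol = 0.524 g.

0.524 g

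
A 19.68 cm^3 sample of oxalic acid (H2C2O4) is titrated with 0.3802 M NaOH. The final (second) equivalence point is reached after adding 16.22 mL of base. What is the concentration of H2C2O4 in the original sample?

n(NaOH) = 0.3802 x 0.01622 = 0.006167 mol.
At the final (second) equivalence point, 2 mol OH^- react per mol H2C2O4, so n(H2C2O4) = 0.006167 / 2 = 0.003083 mol.
[H2C2O4] = 0.003083 / 0.01968 L = 0.157 M.

0.157 M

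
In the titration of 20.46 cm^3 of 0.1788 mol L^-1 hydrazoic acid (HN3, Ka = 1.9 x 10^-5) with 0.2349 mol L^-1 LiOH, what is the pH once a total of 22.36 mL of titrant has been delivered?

12.57

n(acid) = 0.1788 x 0.02046 = 0.003658 mol; n(LiOH) added = 0.2349 x 0.02236 = 0.005252 mol.
Base is in excess by 0.005252 - 0.003658 = 0.001594 mol in a total volume of 0.04282 L.
[OH^-] = 0.001594/0.04282 = 0.03723 M, so pOH = 1.43 and pH = 14.00 - 1.43 = 12.57.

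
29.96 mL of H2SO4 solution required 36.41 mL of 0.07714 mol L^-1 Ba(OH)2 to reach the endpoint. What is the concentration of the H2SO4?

n(Ba(OH)2) delivered = 0.07714 x 0.03641 = 0.002809 mol.
For a 1:1 reaction, n(H2SO4) = 0.002809 mol.
[H2SO4] = 0.002809 mol / 0.02996 L = 0.0937 M.

0.0937 M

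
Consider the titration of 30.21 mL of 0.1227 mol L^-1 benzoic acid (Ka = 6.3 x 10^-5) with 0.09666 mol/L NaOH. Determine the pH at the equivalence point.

8.47

n(C6H5COOH) = 0.1227 x 0.03021 = 0.003707 mol; V(NaOH) at equivalence = 0.003707/0.09666 = 0.03835 L.
At equivalence all the acid is converted to C6H5COO-; total volume = 0.03021 + 0.03835 = 0.06856 L, so [C6H5COO-] = 0.003707/0.06856 = 0.05407 M.
Kb = Kw/Ka = 1.0e-14 / 6.3 x 10^-5 = 1.59e-10.
[OH^-] = sqrt(Kb x [C6H5COO-]) = sqrt(1.59e-10 x 0.05407) = 2.93e-6 M.
pOH = 5.53, so pH = 14.00 - 5.53 = 8.47.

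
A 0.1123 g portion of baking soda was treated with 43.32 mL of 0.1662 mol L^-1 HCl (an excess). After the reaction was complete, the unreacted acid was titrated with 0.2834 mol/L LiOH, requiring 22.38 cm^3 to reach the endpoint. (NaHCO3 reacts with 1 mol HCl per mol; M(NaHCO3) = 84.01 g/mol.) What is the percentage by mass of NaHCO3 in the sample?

64.1%

Total n(HCl) added = 0.1662 x 0.04332 = 0.007200 mol.
n(LiOH) used = 0.2834 x 0.02238 = 0.006342 mol, which equals the excess n(HCl).
So n(HCl) consumed by the sample = 0.007200 - 0.006342 = 0.0008573 mol.
n(NaHCO3) = 0.0008573 / 1 = 0.0008573 mol.
mass NaHCO3 = 0.0008573 x 84.01 = 0.07202 g, so %NaHCO3 = 0.07202/0.1123 x 100 = 64.1%.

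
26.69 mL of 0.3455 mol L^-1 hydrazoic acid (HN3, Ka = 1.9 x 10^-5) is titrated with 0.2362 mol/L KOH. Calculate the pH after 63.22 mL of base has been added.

12.80

n(acid) = 0.3455 x 0.02669 = 0.009221 mol; n(KOH) added = 0.2362 x 0.06322 = 0.01493 mol.
Base is in excess by 0.01493 - 0.009221 = 0.005711 mol in a total volume of 0.08991 L.
[OH^-] = 0.005711/0.08991 = 0.06352 M, so pOH = 1.20 and pH = 14.00 - 1.20 = 12.80.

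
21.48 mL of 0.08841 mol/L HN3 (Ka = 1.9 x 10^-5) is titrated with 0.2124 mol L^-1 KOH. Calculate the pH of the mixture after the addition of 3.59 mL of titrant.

Initial n(HN3) = 0.08841 x 0.02148 = 0.001899 mol.
n(KOH) added = 0.2124 x 0.003590 = 0.0007625 mol, converting that many moles of HN3 to N3-.
Remaining n(HN3) = 0.001137 mol; n(N3-) = 0.0007625 mol.
By Henderson-Hasselbalch, pH = pKa + log([A^-]/[HA]) = 4.72 + log(0.0007625/0.001137) = 4.72 + (-0.17) = 4.55.

4.55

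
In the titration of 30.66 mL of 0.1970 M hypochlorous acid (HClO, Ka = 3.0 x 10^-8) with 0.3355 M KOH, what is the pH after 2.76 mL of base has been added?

6.78

Initial n(HClO) = 0.1970 x 0.03066 = 0.006040 mol.
n(KOH) added = 0.3355 x 0.002760 = 0.0009260 mol, converting that many moles of HClO to ClO-.
Remaining n(HClO) = 0.005114 mol; n(ClO-) = 0.0009260 mol.
By Henderson-Hasselbalch, pH = pKa + log([A^-]/[HA]) = 7.52 + log(0.0009260/0.005114) = 7.52 + (-0.74) = 6.78.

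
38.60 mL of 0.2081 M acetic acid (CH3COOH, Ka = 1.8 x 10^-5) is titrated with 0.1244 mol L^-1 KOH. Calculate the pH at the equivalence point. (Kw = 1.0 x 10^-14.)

n(CH3COOH) = 0.2081 x 0.03860 = 0.008033 mol; V(KOH) at equivalence = 0.008033/0.1244 = 0.06457 L.
At equivalence all the acid is converted to CH3COO-; total volume = 0.03860 + 0.06457 = 0.1032 L, so [CH3COO-] = 0.008033/0.1032 = 0.07786 M.
Kb = Kw/Ka = 1.0e-14 / 1.8 x 10^-5 = 5.56e-10.
[OH^-] = sqrt(Kb x [CH3COO-]) = sqrt(5.56e-10 x 0.07786) = 6.58e-6 M.
pOH = 5.18, so pH = 14.00 - 5.18 = 8.82.

8.82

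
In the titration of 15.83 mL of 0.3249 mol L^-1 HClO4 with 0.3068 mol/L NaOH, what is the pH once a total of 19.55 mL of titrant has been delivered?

n(acid) = 0.3249 x 0.01583 = 0.005143 mol; n(NaOH) added = 0.3068 x 0.01955 = 0.005998 mol.
Base is in excess by 0.005998 - 0.005143 = 0.0008548 mol in a total volume of 0.03538 L.
[OH^-] = 0.0008548/0.03538 = 0.02416 M, so pOH = 1.62 and pH = 14.00 - 1.62 = 12.38.

12.38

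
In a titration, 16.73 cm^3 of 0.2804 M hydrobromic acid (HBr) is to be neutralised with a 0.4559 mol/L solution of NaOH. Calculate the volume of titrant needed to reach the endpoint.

10.3 mL

n(HBr) = 0.2804 mol/L x 0.01673 L = 0.004691 mol.
At equivalence n(NaOH) = n(HBr) = 0.004691 mol.
V(NaOH) = 0.004691 / 0.4559 = 0.01029 L = 10.3 mL.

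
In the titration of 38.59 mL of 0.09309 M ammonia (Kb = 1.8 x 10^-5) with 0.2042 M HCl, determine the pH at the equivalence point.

n(NH3) = 0.09309 x 0.03859 = 0.003592 mol; V(HCl) at equivalence = 0.003592/0.2042 = 0.01759 L.
At equivalence the base is fully converted to NH4+; total volume = 0.05618 L, so [NH4+] = 0.003592/0.05618 = 0.06394 M.
Ka(NH4+) = Kw/Kb = 1.0e-14 / 1.8 x 10^-5 = 5.56e-10.
[H^+] = sqrt(Ka x [NH4+]) = sqrt(5.56e-10 x 0.06394) = 5.96e-6 M.
pH = -log(5.96e-6) = 5.22.

5.22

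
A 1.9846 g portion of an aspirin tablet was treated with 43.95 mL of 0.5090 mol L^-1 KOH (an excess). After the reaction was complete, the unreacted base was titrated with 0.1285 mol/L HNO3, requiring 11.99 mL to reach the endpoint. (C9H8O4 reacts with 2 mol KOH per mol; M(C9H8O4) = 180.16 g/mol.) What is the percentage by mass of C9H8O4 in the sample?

Total n(KOH) added = 0.5090 x 0.04395 = 0.02237 mol.
n(HNO3) used = 0.1285 x 0.01199 = 0.001541 mol, which equals the excess n(KOH).
So n(KOH) consumed by the sample = 0.02237 - 0.001541 = 0.02083 mol.
n(C9H8O4) = 0.02083 / 2 = 0.01041 mol.
mass C9H8O4 = 0.01041 x 180.16 = 1.876 g, so %C9H8O4 = 1.876/1.9846 x 100 = 94.5%.

94.5%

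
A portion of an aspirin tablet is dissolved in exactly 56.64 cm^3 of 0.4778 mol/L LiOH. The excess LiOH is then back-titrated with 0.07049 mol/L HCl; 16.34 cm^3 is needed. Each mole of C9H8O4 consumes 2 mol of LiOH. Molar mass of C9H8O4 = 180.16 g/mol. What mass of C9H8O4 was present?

Total n(LiOH) added = 0.4778 x 0.05664 = 0.02706 mol.
n(HCl) used = 0.07049 x 0.01634 = 0.001152 mol, which equals the excess n(LiOH).
So n(LiOH) consumed by the sample = 0.02706 - 0.001152 = 0.02591 mol.
n(C9H8O4) = 0.02591 / 2 = 0.01296 mol.
mass = 0.01296 mol x 180.16 g/mol = 2.33 g.

2.33 g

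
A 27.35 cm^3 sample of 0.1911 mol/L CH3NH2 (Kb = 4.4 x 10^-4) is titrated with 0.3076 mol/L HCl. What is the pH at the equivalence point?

n(CH3NH2) = 0.1911 x 0.02735 = 0.005227 mol; V(HCl) at equivalence = 0.005227/0.3076 = 0.01699 L.
At equivalence the base is fully converted to CH3NH3+; total volume = 0.04434 L, so [CH3NH3+] = 0.005227/0.04434 = 0.1179 M.
Ka(CH3NH3+) = Kw/Kb = 1.0e-14 / 4.4 x 10^-4 = 2.27e-11.
[H^+] = sqrt(Ka x [CH3NH3+]) = sqrt(2.27e-11 x 0.1179) = 1.64e-6 M.
pH = -log(1.64e-6) = 5.79.

5.79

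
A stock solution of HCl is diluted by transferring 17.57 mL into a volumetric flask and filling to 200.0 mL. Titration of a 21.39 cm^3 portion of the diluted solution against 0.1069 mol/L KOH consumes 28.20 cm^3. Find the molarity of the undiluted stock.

n(KOH) = 0.1069 x 0.02820 = 0.003015 mol.
n(HCl) in the aliquot = 0.003015 mol.
[diluted HCl] = 0.003015 / 0.02139 = 0.1409 M.
Dilution factor = 200.0/17.57 = 11.38, so [stock] = 0.1409 x 11.38 = 1.60 M.

1.60 M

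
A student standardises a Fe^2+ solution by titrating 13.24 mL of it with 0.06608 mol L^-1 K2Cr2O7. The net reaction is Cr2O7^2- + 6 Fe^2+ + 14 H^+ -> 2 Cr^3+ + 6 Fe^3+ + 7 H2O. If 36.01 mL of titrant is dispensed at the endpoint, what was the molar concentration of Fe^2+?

1.08 M

n(K2Cr2O7) = 0.06608 x 0.03601 = 0.002380 mol.
From the balanced equation, 1 mol K2Cr2O7 reacts with 6 mol Fe^2+, so n(Fe^2+) = 0.002380 x 6/1 = 0.01428 mol.
[Fe^2+] = 0.01428 / 0.01324 L = 1.08 M.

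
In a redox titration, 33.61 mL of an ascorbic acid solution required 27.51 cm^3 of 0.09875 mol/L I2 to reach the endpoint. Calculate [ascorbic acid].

0.0808 M

n(I2) = 0.09875 x 0.02751 = 0.002717 mol.
From the balanced equation, 1 mol I2 reacts with 1 mol ascorbic acid, so n(ascorbic acid) = 0.002717 x 1/1 = 0.002717 mol.
[ascorbic acid] = 0.002717 / 0.03361 L = 0.0808 M.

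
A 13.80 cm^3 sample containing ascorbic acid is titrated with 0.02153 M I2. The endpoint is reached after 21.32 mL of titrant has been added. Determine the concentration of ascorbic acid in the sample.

n(I2) = 0.02153 x 0.02132 = 0.0004590 mol.
From the balanced equation, 1 mol I2 reacts with 1 mol ascorbic acid, so n(ascorbic acid) = 0.0004590 x 1/1 = 0.0004590 mol.
[ascorbic acid] = 0.0004590 / 0.01380 L = 0.0333 M.

0.0333 M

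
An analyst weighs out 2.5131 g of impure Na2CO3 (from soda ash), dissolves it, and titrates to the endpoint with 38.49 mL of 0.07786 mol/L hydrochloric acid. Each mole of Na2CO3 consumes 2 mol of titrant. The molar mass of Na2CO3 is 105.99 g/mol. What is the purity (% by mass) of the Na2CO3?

n(HCl) = 0.07786 x 0.03849 = 0.002997 mol.
n(Na2CO3) = 0.002997 / 2 = 0.001498 mol.
mass of Na2CO3 = 0.001498 x 105.99 = 0.1588 g.
% purity = 0.1588 / 2.5131 x 100 = 6.32%.

6.32%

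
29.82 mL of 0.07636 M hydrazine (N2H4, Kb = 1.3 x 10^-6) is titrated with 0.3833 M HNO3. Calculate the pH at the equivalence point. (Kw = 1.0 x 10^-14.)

n(N2H4) = 0.07636 x 0.02982 = 0.002277 mol; V(HNO3) at equivalence = 0.002277/0.3833 = 0.005941 L.
At equivalence the base is fully converted to N2H5+; total volume = 0.03576 L, so [N2H5+] = 0.002277/0.03576 = 0.06367 M.
Ka(N2H5+) = Kw/Kb = 1.0e-14 / 1.3 x 10^-6 = 7.69e-9.
[H^+] = sqrt(Ka x [N2H5+]) = sqrt(7.69e-9 x 0.06367) = 2.21e-5 M.
pH = -log(2.21e-5) = 4.65.

4.65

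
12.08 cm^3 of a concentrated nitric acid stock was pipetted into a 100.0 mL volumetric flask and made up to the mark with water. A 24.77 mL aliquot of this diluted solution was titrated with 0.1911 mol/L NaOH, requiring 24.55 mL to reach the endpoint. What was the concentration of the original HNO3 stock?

1.57 M

n(NaOH) = 0.1911 x 0.02455 = 0.004692 mol.
n(HNO3) in the aliquot = 0.004692 mol.
[diluted HNO3] = 0.004692 / 0.02477 = 0.1894 M.
Dilution factor = 100.0/12.08 = 8.278, so [stock] = 0.1894 x 8.278 = 1.57 M.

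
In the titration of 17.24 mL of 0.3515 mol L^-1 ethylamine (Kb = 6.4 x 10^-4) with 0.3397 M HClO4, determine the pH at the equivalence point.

5.78

n(C2H5NH2) = 0.3515 x 0.01724 = 0.006060 mol; V(HClO4) at equivalence = 0.006060/0.3397 = 0.01784 L.
At equivalence the base is fully converted to C2H5NH3+; total volume = 0.03508 L, so [C2H5NH3+] = 0.006060/0.03508 = 0.1727 M.
Ka(C2H5NH3+) = Kw/Kb = 1.0e-14 / 6.4 x 10^-4 = 1.56e-11.
[H^+] = sqrt(Ka x [C2H5NH3+]) = sqrt(1.56e-11 x 0.1727) = 1.64e-6 M.
pH = -log(1.64e-6) = 5.78.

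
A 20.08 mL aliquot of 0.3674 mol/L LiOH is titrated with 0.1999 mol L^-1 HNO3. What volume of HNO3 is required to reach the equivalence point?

36.9 mL

n(LiOH) = 0.3674 mol/L x 0.02008 L = 0.007377 mol.
At equivalence n(HNO3) = n(LiOH) = 0.007377 mol.
V(HNO3) = 0.007377 / 0.1999 = 0.03691 L = 36.9 mL.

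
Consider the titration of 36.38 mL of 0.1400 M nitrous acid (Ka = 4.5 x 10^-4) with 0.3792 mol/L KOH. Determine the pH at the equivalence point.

n(HNO2) = 0.1400 x 0.03638 = 0.005093 mol; V(KOH) at equivalence = 0.005093/0.3792 = 0.01343 L.
At equivalence all the acid is converted to NO2-; total volume = 0.03638 + 0.01343 = 0.04981 L, so [NO2-] = 0.005093/0.04981 = 0.1022 M.
Kb = Kw/Ka = 1.0e-14 / 4.5 x 10^-4 = 2.22e-11.
[OH^-] = sqrt(Kb x [NO2-]) = sqrt(2.22e-11 x 0.1022) = 1.51e-6 M.
pOH = 5.82, so pH = 14.00 - 5.82 = 8.18.

8.18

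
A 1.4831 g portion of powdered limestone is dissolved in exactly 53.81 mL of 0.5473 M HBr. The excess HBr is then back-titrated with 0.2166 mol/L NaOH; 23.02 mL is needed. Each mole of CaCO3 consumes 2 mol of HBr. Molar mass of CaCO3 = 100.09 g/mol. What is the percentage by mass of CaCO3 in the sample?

82.6%

Total n(HBr) added = 0.5473 x 0.05381 = 0.02945 mol.
n(NaOH) used = 0.2166 x 0.02302 = 0.004986 mol, which equals the excess n(HBr).
So n(HBr) consumed by the sample = 0.02945 - 0.004986 = 0.02446 mol.
n(CaCO3) = 0.02446 / 2 = 0.01223 mol.
mass CaCO3 = 0.01223 x 100.09 = 1.224 g, so %CaCO3 = 1.224/1.4831 x 100 = 82.6%.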